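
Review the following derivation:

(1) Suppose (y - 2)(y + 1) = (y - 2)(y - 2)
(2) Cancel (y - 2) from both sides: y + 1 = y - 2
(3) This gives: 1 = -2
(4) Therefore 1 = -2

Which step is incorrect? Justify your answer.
Step 2: Cancel (y - 2) from both sides: y + 1 = y - 2

Step 2 cancels (y - 2) from both sides. This is only valid if (y - 2) ≠ 0, i.e., y ≠ 2. When y = 2, both sides equal zero regardless of the other factors. The correct approach requires considering y = 2 as a separate case.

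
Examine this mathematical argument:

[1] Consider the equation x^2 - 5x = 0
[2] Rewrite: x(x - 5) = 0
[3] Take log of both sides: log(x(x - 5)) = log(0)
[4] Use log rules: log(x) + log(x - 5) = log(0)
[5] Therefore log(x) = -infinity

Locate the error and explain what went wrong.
Step 3: Take log of both sides: log(x(x - 5)) = log(0)

Step 3 takes the logarithm of both sides, resulting in log(0) on the right side. The logarithm is only defined for positive numbers; log(0) is undefined (approaches negative infinity). This operation is invalid.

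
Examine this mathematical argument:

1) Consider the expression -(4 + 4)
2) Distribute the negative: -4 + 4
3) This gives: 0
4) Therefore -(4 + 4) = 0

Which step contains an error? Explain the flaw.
Step 2: Distribute the negative: -4 + 4

Step 2 incorrectly distributes the negative sign. The correct distribution is -(4 + 4) = -4 - 4 = -8. The negative must be applied to both terms, not just the first. The error treats -(4 + 4) as -4 + 4, which equals 0 instead of -8.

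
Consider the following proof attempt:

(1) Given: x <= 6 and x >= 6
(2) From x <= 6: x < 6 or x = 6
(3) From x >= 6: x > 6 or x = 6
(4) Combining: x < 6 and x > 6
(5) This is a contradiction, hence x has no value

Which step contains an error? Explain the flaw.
Step 4: Combining: x < 6 and x > 6

Step 4 incorrectly combines the conditions. From x <= 6 and x >= 6, the intersection is x = 6. The error treats the 'or' cases as 'and' requirements. The correct conclusion is that x = 6 is the unique solution, not that no solution exists.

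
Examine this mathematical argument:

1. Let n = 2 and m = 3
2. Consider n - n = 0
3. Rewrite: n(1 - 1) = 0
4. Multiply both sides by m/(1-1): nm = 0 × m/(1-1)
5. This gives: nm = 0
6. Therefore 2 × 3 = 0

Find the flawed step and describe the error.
Step 4: Multiply both sides by m/(1-1): nm = 0 × m/(1-1)

Step 4 multiplies both sides by m/(1-1). However, 1-1 = 0, so this is multiplication by m/0, which is undefined. We cannot multiply by an undefined expression.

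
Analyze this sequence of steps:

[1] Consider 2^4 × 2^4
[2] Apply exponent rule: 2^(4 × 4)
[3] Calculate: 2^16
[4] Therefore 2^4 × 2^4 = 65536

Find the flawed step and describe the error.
Step 2: Apply exponent rule: 2^(4 × 4)

Step 2 incorrectly states that a^b × a^c = a^(b×c). The correct rule is a^b × a^c = a^(b+c). The actual value is 2^4 × 2^4 = 2^8 = 256, not 2^16 = 65536.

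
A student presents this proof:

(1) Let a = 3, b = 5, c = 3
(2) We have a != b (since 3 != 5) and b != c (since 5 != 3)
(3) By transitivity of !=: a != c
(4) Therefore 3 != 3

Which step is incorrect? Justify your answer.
Step 3: By transitivity of !=: a != c

Step 3 incorrectly applies transitivity to the '!=' relation. Transitivity states: if a R b and b R c, then a R c. However, '!=' is not transitive. Counterexample: 3 != 5 and 5 != 3, but 3 = 3 (both equal 3). Transitivity holds for relations like <, <=, =, but not for !=.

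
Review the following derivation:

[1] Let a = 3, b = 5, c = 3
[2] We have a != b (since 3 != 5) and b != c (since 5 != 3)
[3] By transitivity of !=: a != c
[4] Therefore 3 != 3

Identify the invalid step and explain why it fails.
Step 3: By transitivity of !=: a != c

Step 3 incorrectly applies transitivity to the '!=' relation. Transitivity states: if a R b and b R c, then a R c. However, '!=' is not transitive. Counterexample: 3 != 5 and 5 != 3, but 3 = 3 (both equal 3). Transitivity holds for relations like <, <=, =, but not for !=.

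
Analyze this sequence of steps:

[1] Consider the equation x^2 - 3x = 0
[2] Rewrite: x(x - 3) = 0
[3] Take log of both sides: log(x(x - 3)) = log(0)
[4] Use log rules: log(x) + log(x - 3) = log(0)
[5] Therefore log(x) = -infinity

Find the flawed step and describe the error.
Step 3: Take log of both sides: log(x(x - 3)) = log(0)

Step 3 takes the logarithm of both sides, resulting in log(0) on the right side. The logarithm is only defined for positive numbers; log(0) is undefined (approaches negative infinity). This operation is invalid.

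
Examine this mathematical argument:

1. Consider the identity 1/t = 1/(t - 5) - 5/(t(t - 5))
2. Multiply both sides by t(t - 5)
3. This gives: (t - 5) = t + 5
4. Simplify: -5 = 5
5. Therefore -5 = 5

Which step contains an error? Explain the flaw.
Step 3: This gives: (t - 5) = t + 5

Step 3 makes a sign error when clearing denominators. Multiplying -5/(t(t - 5)) by t(t - 5) gives -5, not +5. The correct result is (t - 5) = t - 5, which is trivially true, not (t - 5) = t + 5. (Step 1 is a valid identity: 1/(t - 5) - 5/(t(t - 5)) = (t - 5)/(t(t - 5)) = 1/t.)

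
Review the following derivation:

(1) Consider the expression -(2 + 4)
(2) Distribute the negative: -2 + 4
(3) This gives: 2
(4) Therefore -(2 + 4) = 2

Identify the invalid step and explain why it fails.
Step 2: Distribute the negative: -2 + 4

Step 2 incorrectly distributes the negative sign. The correct distribution is -(2 + 4) = -2 - 4 = -6. The negative must be applied to both terms, not just the first. The error treats -(2 + 4) as -2 + 4, which equals 2 instead of -6.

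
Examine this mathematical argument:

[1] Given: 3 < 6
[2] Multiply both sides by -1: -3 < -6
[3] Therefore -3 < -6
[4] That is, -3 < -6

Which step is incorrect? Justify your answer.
Step 2: Multiply both sides by -1: -3 < -6

Step 2 multiplies both sides by -1 but fails to reverse the inequality sign. When multiplying (or dividing) an inequality by a negative number, the direction must be reversed. Since 3 < 6, we should get -3 > -6, i.e., -3 > -6.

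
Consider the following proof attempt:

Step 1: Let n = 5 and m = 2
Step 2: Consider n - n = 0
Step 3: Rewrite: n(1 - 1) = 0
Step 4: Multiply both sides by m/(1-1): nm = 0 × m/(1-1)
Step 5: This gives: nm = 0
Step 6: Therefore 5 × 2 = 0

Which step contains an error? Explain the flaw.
Step 4: Multiply both sides by m/(1-1): nm = 0 × m/(1-1)

Step 4 multiplies both sides by m/(1-1). However, 1-1 = 0, so this is multiplication by m/0, which is undefined. We cannot multiply by an undefined expression.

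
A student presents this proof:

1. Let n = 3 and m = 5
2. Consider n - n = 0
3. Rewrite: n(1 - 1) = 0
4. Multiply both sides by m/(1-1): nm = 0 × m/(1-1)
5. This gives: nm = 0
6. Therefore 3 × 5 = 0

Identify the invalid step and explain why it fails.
Step 4: Multiply both sides by m/(1-1): nm = 0 × m/(1-1)

Step 4 multiplies both sides by m/(1-1). However, 1-1 = 0, so this is multiplication by m/0, which is undefined. We cannot multiply by an undefined expression.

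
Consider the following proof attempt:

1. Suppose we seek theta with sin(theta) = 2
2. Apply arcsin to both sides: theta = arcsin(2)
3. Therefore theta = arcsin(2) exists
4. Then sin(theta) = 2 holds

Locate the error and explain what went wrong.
Step 2: Apply arcsin to both sides: theta = arcsin(2)

Step 2 applies arcsin to 2. However, arcsin(x) is only defined for x in [-1, 1] because sin(theta) can only produce values in that range. Since |2| > 1, arcsin(2) is undefined. There is no angle whose sine equals 2.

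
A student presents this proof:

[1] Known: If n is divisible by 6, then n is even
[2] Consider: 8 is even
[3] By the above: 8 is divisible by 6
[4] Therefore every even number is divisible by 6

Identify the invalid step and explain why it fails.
Step 3: By the above: 8 is divisible by 6

Step 3 commits the fallacy of affirming the consequent. The known fact 'divisible by 6 → even' does NOT imply 'even → divisible by 6'. That would be the converse, which is false. For example, 8 is even but 8 ÷ 6 = 1.33, which is not an integer.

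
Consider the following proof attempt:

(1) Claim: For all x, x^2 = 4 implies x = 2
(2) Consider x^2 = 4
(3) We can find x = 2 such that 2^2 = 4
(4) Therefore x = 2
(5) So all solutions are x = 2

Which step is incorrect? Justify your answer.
Step 4: Therefore x = 2

Step 4 incorrectly concludes that x = 2 is the only solution. The proof shows that x = 2 is A solution (existence), but does not show it is the ONLY solution (uniqueness). In fact, x = -2 is also a solution since (-2)^2 = 4. Finding one solution doesn't prove there are no others.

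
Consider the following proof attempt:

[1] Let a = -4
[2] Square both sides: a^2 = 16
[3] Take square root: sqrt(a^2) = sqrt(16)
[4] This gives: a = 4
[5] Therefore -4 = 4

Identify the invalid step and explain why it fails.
Step 4: This gives: a = 4

Step 4 incorrectly states that sqrt(a^2) = a. The correct identity is sqrt(a^2) = |a|. Since a = -4 < 0, we have sqrt(a^2) = |-4| = 4, not a = -4.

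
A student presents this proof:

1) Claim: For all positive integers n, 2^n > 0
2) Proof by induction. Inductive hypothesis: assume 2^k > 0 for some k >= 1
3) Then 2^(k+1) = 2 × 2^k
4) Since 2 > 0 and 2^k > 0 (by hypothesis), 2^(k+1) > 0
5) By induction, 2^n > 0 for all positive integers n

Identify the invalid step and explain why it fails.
Step 5: By induction, 2^n > 0 for all positive integers n

Step 5 concludes the proof by induction, but no base case was ever established. A valid induction proof requires: (1) a base case proving 2^1 > 0, and (2) an inductive step showing IF 2^k > 0 THEN 2^(k+1) > 0. Steps 2-4 correctly establish the inductive step, but without the base case the conclusion in step 5 does not follow.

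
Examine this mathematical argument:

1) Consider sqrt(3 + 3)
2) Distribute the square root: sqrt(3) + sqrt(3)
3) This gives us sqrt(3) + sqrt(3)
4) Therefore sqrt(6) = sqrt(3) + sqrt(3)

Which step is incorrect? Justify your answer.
Step 2: Distribute the square root: sqrt(3) + sqrt(3)

Step 2 incorrectly 'distributes' the square root over addition. The square root function does not distribute: sqrt(a + b) ≠ sqrt(a) + sqrt(b). In fact, sqrt(3 + 3) = sqrt(6) ≈ 2.4495, while sqrt(3) + sqrt(3) ≈ 3.4641.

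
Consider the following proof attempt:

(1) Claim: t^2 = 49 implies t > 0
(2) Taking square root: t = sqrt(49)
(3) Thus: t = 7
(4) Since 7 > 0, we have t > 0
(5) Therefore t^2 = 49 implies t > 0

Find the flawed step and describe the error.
Step 2: Taking square root: t = sqrt(49)

Step 2 takes the square root and assumes the positive root only. The equation t^2 = 49 actually has two solutions: t = 7 and t = -7. The proof silently assumes t > 0 without justification, then uses this assumption to conclude t > 0, which is circular. The counterexample t = -7 shows the claim is false.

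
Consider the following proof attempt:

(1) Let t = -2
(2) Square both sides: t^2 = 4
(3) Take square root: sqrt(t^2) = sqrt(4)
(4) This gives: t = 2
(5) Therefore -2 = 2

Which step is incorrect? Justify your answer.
Step 4: This gives: t = 2

Step 4 incorrectly states that sqrt(t^2) = t. The correct identity is sqrt(t^2) = |t|. Since t = -2 < 0, we have sqrt(t^2) = |-2| = 2, not t = -2.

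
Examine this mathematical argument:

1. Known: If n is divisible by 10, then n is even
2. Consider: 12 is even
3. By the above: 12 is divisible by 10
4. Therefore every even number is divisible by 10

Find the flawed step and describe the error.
Step 3: By the above: 12 is divisible by 10

Step 3 commits the fallacy of affirming the consequent. The known fact 'divisible by 10 → even' does NOT imply 'even → divisible by 10'. That would be the converse, which is false. For example, 12 is even but 12 ÷ 10 = 1.20, which is not an integer.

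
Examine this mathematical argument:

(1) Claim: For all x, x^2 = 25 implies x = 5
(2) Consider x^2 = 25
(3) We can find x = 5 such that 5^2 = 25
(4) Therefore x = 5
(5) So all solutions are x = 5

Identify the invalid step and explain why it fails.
Step 4: Therefore x = 5

Step 4 incorrectly concludes that x = 5 is the only solution. The proof shows that x = 5 is A solution (existence), but does not show it is the ONLY solution (uniqueness). In fact, x = -5 is also a solution since (-5)^2 = 25. Finding one solution doesn't prove there are no others.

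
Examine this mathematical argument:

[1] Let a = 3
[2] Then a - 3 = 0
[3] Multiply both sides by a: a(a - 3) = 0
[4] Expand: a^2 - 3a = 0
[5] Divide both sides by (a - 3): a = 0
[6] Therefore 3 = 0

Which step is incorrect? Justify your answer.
Step 5: Divide both sides by (a - 3): a = 0

Step 5 divides both sides by (a - 3). However, since a = 3, we have (a - 3) = 0. Division by zero is undefined, making this step invalid.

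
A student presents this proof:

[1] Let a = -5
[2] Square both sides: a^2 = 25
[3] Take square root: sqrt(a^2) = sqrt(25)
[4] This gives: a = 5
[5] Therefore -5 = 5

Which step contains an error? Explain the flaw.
Step 4: This gives: a = 5

Step 4 incorrectly states that sqrt(a^2) = a. The correct identity is sqrt(a^2) = |a|. Since a = -5 < 0, we have sqrt(a^2) = |-5| = 5, not a = -5.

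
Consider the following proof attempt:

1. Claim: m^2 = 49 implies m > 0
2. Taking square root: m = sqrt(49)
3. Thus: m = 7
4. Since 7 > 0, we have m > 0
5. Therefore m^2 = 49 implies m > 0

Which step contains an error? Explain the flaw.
Step 2: Taking square root: m = sqrt(49)

Step 2 takes the square root and assumes the positive root only. The equation m^2 = 49 actually has two solutions: m = 7 and m = -7. The proof silently assumes m > 0 without justification, then uses this assumption to conclude m > 0, which is circular. The counterexample m = -7 shows the claim is false.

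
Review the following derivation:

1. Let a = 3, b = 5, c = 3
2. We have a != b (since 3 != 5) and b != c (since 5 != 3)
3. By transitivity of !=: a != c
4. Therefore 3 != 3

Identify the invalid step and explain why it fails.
Step 3: By transitivity of !=: a != c

Step 3 incorrectly applies transitivity to the '!=' relation. Transitivity states: if a R b and b R c, then a R c. However, '!=' is not transitive. Counterexample: 3 != 5 and 5 != 3, but 3 = 3 (both equal 3). Transitivity holds for relations like <, <=, =, but not for !=.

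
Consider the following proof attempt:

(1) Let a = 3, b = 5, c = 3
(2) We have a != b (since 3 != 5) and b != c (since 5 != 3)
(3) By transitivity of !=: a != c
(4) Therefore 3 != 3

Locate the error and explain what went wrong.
Step 3: By transitivity of !=: a != c

Step 3 incorrectly applies transitivity to the '!=' relation. Transitivity states: if a R b and b R c, then a R c. However, '!=' is not transitive. Counterexample: 3 != 5 and 5 != 3, but 3 = 3 (both equal 3). Transitivity holds for relations like <, <=, =, but not for !=.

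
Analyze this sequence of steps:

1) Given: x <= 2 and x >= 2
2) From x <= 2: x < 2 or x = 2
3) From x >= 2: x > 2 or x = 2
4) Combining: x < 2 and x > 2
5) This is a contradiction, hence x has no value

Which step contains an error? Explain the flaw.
Step 4: Combining: x < 2 and x > 2

Step 4 incorrectly combines the conditions. From x <= 2 and x >= 2, the intersection is x = 2. The error treats the 'or' cases as 'and' requirements. The correct conclusion is that x = 2 is the unique solution, not that no solution exists.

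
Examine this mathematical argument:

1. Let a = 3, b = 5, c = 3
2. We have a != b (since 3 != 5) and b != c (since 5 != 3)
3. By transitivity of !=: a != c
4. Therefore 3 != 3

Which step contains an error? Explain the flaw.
Step 3: By transitivity of !=: a != c

Step 3 incorrectly applies transitivity to the '!=' relation. Transitivity states: if a R b and b R c, then a R c. However, '!=' is not transitive. Counterexample: 3 != 5 and 5 != 3, but 3 = 3 (both equal 3). Transitivity holds for relations like <, <=, =, but not for !=.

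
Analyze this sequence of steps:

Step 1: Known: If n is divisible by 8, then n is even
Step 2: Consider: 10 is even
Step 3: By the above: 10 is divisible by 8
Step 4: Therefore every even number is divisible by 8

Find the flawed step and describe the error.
Step 3: By the above: 10 is divisible by 8

Step 3 commits the fallacy of affirming the consequent. The known fact 'divisible by 8 → even' does NOT imply 'even → divisible by 8'. That would be the converse, which is false. For example, 10 is even but 10 ÷ 8 = 1.25, which is not an integer.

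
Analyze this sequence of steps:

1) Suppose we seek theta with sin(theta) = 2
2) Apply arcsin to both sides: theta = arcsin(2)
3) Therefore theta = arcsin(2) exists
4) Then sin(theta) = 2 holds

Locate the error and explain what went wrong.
Step 2: Apply arcsin to both sides: theta = arcsin(2)

Step 2 applies arcsin to 2. However, arcsin(x) is only defined for x in [-1, 1] because sin(theta) can only produce values in that range. Since |2| > 1, arcsin(2) is undefined. There is no angle whose sine equals 2.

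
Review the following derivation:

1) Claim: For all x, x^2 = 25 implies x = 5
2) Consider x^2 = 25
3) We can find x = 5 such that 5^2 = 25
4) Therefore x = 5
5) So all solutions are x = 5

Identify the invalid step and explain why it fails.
Step 4: Therefore x = 5

Step 4 incorrectly concludes that x = 5 is the only solution. The proof shows that x = 5 is A solution (existence), but does not show it is the ONLY solution (uniqueness). In fact, x = -5 is also a solution since (-5)^2 = 25. Finding one solution doesn't prove there are no others.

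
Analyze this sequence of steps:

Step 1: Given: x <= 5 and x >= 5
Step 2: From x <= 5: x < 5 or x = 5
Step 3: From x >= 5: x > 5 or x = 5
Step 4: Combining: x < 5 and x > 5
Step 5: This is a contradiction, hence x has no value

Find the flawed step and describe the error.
Step 4: Combining: x < 5 and x > 5

Step 4 incorrectly combines the conditions. From x <= 5 and x >= 5, the intersection is x = 5. The error treats the 'or' cases as 'and' requirements. The correct conclusion is that x = 5 is the unique solution, not that no solution exists.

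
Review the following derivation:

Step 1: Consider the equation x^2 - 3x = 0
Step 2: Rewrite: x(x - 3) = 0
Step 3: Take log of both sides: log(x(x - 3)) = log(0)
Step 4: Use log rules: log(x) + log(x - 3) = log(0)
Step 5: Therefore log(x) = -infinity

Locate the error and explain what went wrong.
Step 3: Take log of both sides: log(x(x - 3)) = log(0)

Step 3 takes the logarithm of both sides, resulting in log(0) on the right side. The logarithm is only defined for positive numbers; log(0) is undefined (approaches negative infinity). This operation is invalid.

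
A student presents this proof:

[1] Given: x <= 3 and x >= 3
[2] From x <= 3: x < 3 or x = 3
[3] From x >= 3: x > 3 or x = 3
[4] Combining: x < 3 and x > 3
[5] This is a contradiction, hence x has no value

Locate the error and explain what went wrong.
Step 4: Combining: x < 3 and x > 3

Step 4 incorrectly combines the conditions. From x <= 3 and x >= 3, the intersection is x = 3. The error treats the 'or' cases as 'and' requirements. The correct conclusion is that x = 3 is the unique solution, not that no solution exists.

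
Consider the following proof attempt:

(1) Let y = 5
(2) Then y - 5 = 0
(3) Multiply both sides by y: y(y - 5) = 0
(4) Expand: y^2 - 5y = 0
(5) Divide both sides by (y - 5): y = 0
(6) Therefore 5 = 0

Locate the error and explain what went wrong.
Step 5: Divide both sides by (y - 5): y = 0

Step 5 divides both sides by (y - 5). However, since y = 5, we have (y - 5) = 0. Division by zero is undefined, making this step invalid.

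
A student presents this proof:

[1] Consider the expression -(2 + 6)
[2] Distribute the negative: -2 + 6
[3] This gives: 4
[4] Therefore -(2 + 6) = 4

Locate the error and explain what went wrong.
Step 2: Distribute the negative: -2 + 6

Step 2 incorrectly distributes the negative sign. The correct distribution is -(2 + 6) = -2 - 6 = -8. The negative must be applied to both terms, not just the first. The error treats -(2 + 6) as -2 + 6, which equals 4 instead of -8.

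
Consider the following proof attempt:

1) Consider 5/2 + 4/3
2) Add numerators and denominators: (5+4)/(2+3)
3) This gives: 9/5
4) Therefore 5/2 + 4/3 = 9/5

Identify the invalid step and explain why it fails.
Step 2: Add numerators and denominators: (5+4)/(2+3)

Step 2 incorrectly adds fractions by separately adding numerators and denominators. This is wrong. The correct method requires a common denominator: 5/2 + 4/3 = (5×3 + 4×2)/(2×3) = 23/6 = 23/6. The method used gives 9/5, which is different.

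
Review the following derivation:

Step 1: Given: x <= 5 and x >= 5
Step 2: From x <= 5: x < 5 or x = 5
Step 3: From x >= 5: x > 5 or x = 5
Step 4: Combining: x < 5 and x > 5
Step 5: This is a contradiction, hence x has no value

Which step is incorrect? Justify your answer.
Step 4: Combining: x < 5 and x > 5

Step 4 incorrectly combines the conditions. From x <= 5 and x >= 5, the intersection is x = 5. The error treats the 'or' cases as 'and' requirements. The correct conclusion is that x = 5 is the unique solution, not that no solution exists.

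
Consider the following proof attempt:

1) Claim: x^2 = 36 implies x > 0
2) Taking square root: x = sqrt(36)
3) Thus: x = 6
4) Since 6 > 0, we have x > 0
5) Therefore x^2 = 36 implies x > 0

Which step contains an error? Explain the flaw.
Step 2: Taking square root: x = sqrt(36)

Step 2 takes the square root and assumes the positive root only. The equation x^2 = 36 actually has two solutions: x = 6 and x = -6. The proof silently assumes x > 0 without justification, then uses this assumption to conclude x > 0, which is circular. The counterexample x = -6 shows the claim is false.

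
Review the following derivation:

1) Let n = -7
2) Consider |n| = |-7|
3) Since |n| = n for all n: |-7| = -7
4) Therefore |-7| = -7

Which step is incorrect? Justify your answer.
Step 3: Since |n| = n for all n: |-7| = -7

Step 3 incorrectly states that |n| = n for all n. The correct definition is |n| = n when n >= 0, and |n| = -n when n < 0. Since -7 < 0, we have |-7| = -(-7) = 7, not -7.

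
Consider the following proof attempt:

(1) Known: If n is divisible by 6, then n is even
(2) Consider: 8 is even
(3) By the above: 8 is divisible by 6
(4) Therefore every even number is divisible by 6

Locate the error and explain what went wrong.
Step 3: By the above: 8 is divisible by 6

Step 3 commits the fallacy of affirming the consequent. The known fact 'divisible by 6 → even' does NOT imply 'even → divisible by 6'. That would be the converse, which is false. For example, 8 is even but 8 ÷ 6 = 1.33, which is not an integer.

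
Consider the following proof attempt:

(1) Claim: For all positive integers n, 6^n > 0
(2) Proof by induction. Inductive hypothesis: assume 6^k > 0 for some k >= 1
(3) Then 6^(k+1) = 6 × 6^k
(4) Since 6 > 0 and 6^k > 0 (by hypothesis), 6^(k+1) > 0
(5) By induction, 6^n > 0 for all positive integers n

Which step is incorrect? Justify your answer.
Step 5: By induction, 6^n > 0 for all positive integers n

Step 5 concludes the proof by induction, but no base case was ever established. A valid induction proof requires: (1) a base case proving 6^1 > 0, and (2) an inductive step showing IF 6^k > 0 THEN 6^(k+1) > 0. Steps 2-4 correctly establish the inductive step, but without the base case the conclusion in step 5 does not follow.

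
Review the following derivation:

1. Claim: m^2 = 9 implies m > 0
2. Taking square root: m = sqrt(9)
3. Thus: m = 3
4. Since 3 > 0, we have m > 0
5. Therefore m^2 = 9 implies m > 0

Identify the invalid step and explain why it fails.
Step 2: Taking square root: m = sqrt(9)

Step 2 takes the square root and assumes the positive root only. The equation m^2 = 9 actually has two solutions: m = 3 and m = -3. The proof silently assumes m > 0 without justification, then uses this assumption to conclude m > 0, which is circular. The counterexample m = -3 shows the claim is false.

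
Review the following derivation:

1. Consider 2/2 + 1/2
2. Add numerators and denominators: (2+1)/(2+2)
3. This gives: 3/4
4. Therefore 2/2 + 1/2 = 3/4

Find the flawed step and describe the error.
Step 2: Add numerators and denominators: (2+1)/(2+2)

Step 2 incorrectly adds fractions by separately adding numerators and denominators. This is wrong. The correct method requires a common denominator: 2/2 + 1/2 = (2×2 + 1×2)/(2×2) = 6/4 = 3/2. The method used gives 3/4, which is different.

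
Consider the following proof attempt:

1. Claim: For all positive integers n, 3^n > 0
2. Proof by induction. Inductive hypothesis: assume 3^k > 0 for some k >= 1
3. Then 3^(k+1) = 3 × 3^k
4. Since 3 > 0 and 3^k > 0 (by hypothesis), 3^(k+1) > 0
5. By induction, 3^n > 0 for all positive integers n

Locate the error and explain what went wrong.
Step 5: By induction, 3^n > 0 for all positive integers n

Step 5 concludes the proof by induction, but no base case was ever established. A valid induction proof requires: (1) a base case proving 3^1 > 0, and (2) an inductive step showing IF 3^k > 0 THEN 3^(k+1) > 0. Steps 2-4 correctly establish the inductive step, but without the base case the conclusion in step 5 does not follow.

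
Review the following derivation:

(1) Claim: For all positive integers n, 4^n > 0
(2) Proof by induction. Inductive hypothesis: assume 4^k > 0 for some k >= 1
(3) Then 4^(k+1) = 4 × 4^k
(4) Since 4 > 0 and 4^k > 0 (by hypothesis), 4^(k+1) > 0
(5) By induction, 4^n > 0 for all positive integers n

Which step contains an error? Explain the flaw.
Step 5: By induction, 4^n > 0 for all positive integers n

Step 5 concludes the proof by induction, but no base case was ever established. A valid induction proof requires: (1) a base case proving 4^1 > 0, and (2) an inductive step showing IF 4^k > 0 THEN 4^(k+1) > 0. Steps 2-4 correctly establish the inductive step, but without the base case the conclusion in step 5 does not follow.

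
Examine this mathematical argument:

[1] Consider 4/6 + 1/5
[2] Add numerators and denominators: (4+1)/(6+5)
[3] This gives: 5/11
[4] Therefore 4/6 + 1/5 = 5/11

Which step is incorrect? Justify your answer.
Step 2: Add numerators and denominators: (4+1)/(6+5)

Step 2 incorrectly adds fractions by separately adding numerators and denominators. This is wrong. The correct method requires a common denominator: 4/6 + 1/5 = (4×5 + 1×6)/(6×5) = 26/30 = 13/15. The method used gives 5/11, which is different.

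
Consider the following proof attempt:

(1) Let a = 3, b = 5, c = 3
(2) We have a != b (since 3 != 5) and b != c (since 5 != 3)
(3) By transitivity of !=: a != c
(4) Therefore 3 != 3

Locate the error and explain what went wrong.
Step 3: By transitivity of !=: a != c

Step 3 incorrectly applies transitivity to the '!=' relation. Transitivity states: if a R b and b R c, then a R c. However, '!=' is not transitive. Counterexample: 3 != 5 and 5 != 3, but 3 = 3 (both equal 3). Transitivity holds for relations like <, <=, =, but not for !=.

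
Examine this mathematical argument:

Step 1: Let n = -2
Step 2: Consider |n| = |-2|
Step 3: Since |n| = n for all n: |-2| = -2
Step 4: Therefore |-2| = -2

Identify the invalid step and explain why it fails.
Step 3: Since |n| = n for all n: |-2| = -2

Step 3 incorrectly states that |n| = n for all n. The correct definition is |n| = n when n >= 0, and |n| = -n when n < 0. Since -2 < 0, we have |-2| = -(-2) = 2, not -2.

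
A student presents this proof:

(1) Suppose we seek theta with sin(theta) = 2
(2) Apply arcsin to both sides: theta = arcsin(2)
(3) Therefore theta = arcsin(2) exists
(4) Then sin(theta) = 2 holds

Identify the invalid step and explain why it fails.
Step 2: Apply arcsin to both sides: theta = arcsin(2)

Step 2 applies arcsin to 2. However, arcsin(x) is only defined for x in [-1, 1] because sin(theta) can only produce values in that range. Since |2| > 1, arcsin(2) is undefined. There is no angle whose sine equals 2.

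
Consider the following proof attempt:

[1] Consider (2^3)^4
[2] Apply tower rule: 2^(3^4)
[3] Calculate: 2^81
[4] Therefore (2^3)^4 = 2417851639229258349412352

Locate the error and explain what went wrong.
Step 2: Apply tower rule: 2^(3^4)

Step 2 incorrectly states that (a^b)^c = a^(b^c). The correct rule is (a^b)^c = a^(b×c). The actual value is (2^3)^4 = 2^12 = 4096, not 2^81 = 2417851639229258349412352.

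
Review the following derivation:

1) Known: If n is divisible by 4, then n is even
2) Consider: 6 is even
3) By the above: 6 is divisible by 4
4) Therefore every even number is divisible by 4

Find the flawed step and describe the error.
Step 3: By the above: 6 is divisible by 4

Step 3 commits the fallacy of affirming the consequent. The known fact 'divisible by 4 → even' does NOT imply 'even → divisible by 4'. That would be the converse, which is false. For example, 6 is even but 6 ÷ 4 = 1.50, which is not an integer.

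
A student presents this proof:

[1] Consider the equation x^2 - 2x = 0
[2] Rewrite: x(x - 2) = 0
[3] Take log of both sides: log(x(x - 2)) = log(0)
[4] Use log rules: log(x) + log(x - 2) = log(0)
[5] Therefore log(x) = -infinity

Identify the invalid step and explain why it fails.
Step 3: Take log of both sides: log(x(x - 2)) = log(0)

Step 3 takes the logarithm of both sides, resulting in log(0) on the right side. The logarithm is only defined for positive numbers; log(0) is undefined (approaches negative infinity). This operation is invalid.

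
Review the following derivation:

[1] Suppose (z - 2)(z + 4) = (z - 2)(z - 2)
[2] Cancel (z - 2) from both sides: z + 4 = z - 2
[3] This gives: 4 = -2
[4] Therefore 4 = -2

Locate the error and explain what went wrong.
Step 2: Cancel (z - 2) from both sides: z + 4 = z - 2

Step 2 cancels (z - 2) from both sides. This is only valid if (z - 2) ≠ 0, i.e., z ≠ 2. When z = 2, both sides equal zero regardless of the other factors. The correct approach requires considering z = 2 as a separate case.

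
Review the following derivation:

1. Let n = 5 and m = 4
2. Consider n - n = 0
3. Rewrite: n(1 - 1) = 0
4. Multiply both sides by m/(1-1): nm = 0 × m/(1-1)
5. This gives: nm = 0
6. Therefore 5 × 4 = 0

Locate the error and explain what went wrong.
Step 4: Multiply both sides by m/(1-1): nm = 0 × m/(1-1)

Step 4 multiplies both sides by m/(1-1). However, 1-1 = 0, so this is multiplication by m/0, which is undefined. We cannot multiply by an undefined expression.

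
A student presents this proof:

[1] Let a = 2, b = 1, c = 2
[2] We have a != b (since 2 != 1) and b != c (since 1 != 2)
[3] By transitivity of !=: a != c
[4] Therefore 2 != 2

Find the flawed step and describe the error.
Step 3: By transitivity of !=: a != c

Step 3 incorrectly applies transitivity to the '!=' relation. Transitivity states: if a R b and b R c, then a R c. However, '!=' is not transitive. Counterexample: 2 != 1 and 1 != 2, but 2 = 2 (both equal 2). Transitivity holds for relations like <, <=, =, but not for !=.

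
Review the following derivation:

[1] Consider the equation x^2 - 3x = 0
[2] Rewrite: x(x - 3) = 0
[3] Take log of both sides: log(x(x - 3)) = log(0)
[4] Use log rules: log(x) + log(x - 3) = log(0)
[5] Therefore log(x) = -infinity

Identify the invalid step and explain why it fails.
Step 3: Take log of both sides: log(x(x - 3)) = log(0)

Step 3 takes the logarithm of both sides, resulting in log(0) on the right side. The logarithm is only defined for positive numbers; log(0) is undefined (approaches negative infinity). This operation is invalid.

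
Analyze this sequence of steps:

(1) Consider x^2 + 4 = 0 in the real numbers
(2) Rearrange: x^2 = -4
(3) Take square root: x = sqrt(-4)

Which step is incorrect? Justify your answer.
Step 3: Take square root: x = sqrt(-4)

Step 3 takes the square root of -4, which is negative. In the real number system, the square root of a negative number is undefined. The equation x^2 + 4 = 0 has no real solutions. Square roots of negative numbers only exist in the complex numbers.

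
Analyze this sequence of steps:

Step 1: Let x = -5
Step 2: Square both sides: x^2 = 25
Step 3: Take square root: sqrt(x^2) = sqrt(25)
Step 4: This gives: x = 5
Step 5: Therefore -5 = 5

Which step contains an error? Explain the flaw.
Step 4: This gives: x = 5

Step 4 incorrectly states that sqrt(x^2) = x. The correct identity is sqrt(x^2) = |x|. Since x = -5 < 0, we have sqrt(x^2) = |-5| = 5, not x = -5.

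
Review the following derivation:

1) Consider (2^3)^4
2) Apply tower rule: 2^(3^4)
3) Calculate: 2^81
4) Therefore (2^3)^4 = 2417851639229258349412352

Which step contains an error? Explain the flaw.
Step 2: Apply tower rule: 2^(3^4)

Step 2 incorrectly states that (a^b)^c = a^(b^c). The correct rule is (a^b)^c = a^(b×c). The actual value is (2^3)^4 = 2^12 = 4096, not 2^81 = 2417851639229258349412352.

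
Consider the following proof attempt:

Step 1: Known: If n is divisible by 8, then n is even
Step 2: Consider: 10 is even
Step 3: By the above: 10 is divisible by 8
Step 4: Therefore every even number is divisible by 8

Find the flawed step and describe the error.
Step 3: By the above: 10 is divisible by 8

Step 3 commits the fallacy of affirming the consequent. The known fact 'divisible by 8 → even' does NOT imply 'even → divisible by 8'. That would be the converse, which is false. For example, 10 is even but 10 ÷ 8 = 1.25, which is not an integer.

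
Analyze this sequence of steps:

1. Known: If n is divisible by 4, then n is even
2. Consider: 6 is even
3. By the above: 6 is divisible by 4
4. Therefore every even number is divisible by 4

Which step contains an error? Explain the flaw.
Step 3: By the above: 6 is divisible by 4

Step 3 commits the fallacy of affirming the consequent. The known fact 'divisible by 4 → even' does NOT imply 'even → divisible by 4'. That would be the converse, which is false. For example, 6 is even but 6 ÷ 4 = 1.50, which is not an integer.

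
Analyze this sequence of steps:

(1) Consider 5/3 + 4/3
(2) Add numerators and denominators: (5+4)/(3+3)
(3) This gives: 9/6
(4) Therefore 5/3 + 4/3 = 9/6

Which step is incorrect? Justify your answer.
Step 2: Add numerators and denominators: (5+4)/(3+3)

Step 2 incorrectly adds fractions by separately adding numerators and denominators. This is wrong. The correct method requires a common denominator: 5/3 + 4/3 = (5×3 + 4×3)/(3×3) = 27/9 = 3. The method used gives 9/6, which is different.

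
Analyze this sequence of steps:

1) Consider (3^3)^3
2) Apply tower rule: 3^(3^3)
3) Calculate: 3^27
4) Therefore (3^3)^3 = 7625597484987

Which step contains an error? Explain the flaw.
Step 2: Apply tower rule: 3^(3^3)

Step 2 incorrectly states that (a^b)^c = a^(b^c). The correct rule is (a^b)^c = a^(b×c). The actual value is (3^3)^3 = 3^9 = 19683, not 3^27 = 7625597484987.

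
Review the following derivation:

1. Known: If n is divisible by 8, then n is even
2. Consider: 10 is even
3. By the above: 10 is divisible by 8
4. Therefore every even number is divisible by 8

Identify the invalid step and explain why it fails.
Step 3: By the above: 10 is divisible by 8

Step 3 commits the fallacy of affirming the consequent. The known fact 'divisible by 8 → even' does NOT imply 'even → divisible by 8'. That would be the converse, which is false. For example, 10 is even but 10 ÷ 8 = 1.25, which is not an integer.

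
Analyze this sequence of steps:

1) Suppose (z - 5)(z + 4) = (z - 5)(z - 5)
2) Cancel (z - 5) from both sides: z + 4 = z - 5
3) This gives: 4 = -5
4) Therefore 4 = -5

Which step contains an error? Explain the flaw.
Step 2: Cancel (z - 5) from both sides: z + 4 = z - 5

Step 2 cancels (z - 5) from both sides. This is only valid if (z - 5) ≠ 0, i.e., z ≠ 5. When z = 5, both sides equal zero regardless of the other factors. The correct approach requires considering z = 5 as a separate case.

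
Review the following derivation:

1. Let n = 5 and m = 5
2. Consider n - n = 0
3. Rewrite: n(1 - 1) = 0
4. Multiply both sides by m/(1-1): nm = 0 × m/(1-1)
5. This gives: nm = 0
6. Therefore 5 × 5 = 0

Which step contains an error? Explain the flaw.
Step 4: Multiply both sides by m/(1-1): nm = 0 × m/(1-1)

Step 4 multiplies both sides by m/(1-1). However, 1-1 = 0, so this is multiplication by m/0, which is undefined. We cannot multiply by an undefined expression.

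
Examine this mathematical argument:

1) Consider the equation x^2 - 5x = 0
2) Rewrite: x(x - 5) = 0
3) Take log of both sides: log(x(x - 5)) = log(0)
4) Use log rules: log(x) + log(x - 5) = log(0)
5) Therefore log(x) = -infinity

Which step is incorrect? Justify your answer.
Step 3: Take log of both sides: log(x(x - 5)) = log(0)

Step 3 takes the logarithm of both sides, resulting in log(0) on the right side. The logarithm is only defined for positive numbers; log(0) is undefined (approaches negative infinity). This operation is invalid.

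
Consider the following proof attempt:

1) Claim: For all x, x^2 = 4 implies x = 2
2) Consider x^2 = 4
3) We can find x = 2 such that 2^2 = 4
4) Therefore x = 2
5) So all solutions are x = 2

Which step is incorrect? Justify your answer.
Step 4: Therefore x = 2

Step 4 incorrectly concludes that x = 2 is the only solution. The proof shows that x = 2 is A solution (existence), but does not show it is the ONLY solution (uniqueness). In fact, x = -2 is also a solution since (-2)^2 = 4. Finding one solution doesn't prove there are no others.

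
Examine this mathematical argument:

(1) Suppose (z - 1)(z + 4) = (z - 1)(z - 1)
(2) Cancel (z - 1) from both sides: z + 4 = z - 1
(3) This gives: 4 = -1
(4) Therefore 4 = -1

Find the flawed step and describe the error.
Step 2: Cancel (z - 1) from both sides: z + 4 = z - 1

Step 2 cancels (z - 1) from both sides. This is only valid if (z - 1) ≠ 0, i.e., z ≠ 1. When z = 1, both sides equal zero regardless of the other factors. The correct approach requires considering z = 1 as a separate case.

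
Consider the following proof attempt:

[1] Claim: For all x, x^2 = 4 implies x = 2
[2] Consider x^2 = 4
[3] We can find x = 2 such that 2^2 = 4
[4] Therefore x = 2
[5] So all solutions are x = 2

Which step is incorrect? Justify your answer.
Step 4: Therefore x = 2

Step 4 incorrectly concludes that x = 2 is the only solution. The proof shows that x = 2 is A solution (existence), but does not show it is the ONLY solution (uniqueness). In fact, x = -2 is also a solution since (-2)^2 = 4. Finding one solution doesn't prove there are no others.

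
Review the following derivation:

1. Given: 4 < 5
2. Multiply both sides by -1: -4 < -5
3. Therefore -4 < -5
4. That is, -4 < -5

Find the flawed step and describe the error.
Step 2: Multiply both sides by -1: -4 < -5

Step 2 multiplies both sides by -1 but fails to reverse the inequality sign. When multiplying (or dividing) an inequality by a negative number, the direction must be reversed. Since 4 < 5, we should get -4 > -5, i.e., -4 > -5.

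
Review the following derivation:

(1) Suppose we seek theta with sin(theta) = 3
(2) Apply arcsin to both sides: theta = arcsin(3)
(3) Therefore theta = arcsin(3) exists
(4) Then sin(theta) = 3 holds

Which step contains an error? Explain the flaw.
Step 2: Apply arcsin to both sides: theta = arcsin(3)

Step 2 applies arcsin to 3. However, arcsin(x) is only defined for x in [-1, 1] because sin(theta) can only produce values in that range. Since |3| > 1, arcsin(3) is undefined. There is no angle whose sine equals 3.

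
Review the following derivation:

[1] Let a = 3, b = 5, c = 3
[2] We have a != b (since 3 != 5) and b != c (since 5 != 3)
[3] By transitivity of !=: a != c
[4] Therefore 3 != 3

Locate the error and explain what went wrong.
Step 3: By transitivity of !=: a != c

Step 3 incorrectly applies transitivity to the '!=' relation. Transitivity states: if a R b and b R c, then a R c. However, '!=' is not transitive. Counterexample: 3 != 5 and 5 != 3, but 3 = 3 (both equal 3). Transitivity holds for relations like <, <=, =, but not for !=.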